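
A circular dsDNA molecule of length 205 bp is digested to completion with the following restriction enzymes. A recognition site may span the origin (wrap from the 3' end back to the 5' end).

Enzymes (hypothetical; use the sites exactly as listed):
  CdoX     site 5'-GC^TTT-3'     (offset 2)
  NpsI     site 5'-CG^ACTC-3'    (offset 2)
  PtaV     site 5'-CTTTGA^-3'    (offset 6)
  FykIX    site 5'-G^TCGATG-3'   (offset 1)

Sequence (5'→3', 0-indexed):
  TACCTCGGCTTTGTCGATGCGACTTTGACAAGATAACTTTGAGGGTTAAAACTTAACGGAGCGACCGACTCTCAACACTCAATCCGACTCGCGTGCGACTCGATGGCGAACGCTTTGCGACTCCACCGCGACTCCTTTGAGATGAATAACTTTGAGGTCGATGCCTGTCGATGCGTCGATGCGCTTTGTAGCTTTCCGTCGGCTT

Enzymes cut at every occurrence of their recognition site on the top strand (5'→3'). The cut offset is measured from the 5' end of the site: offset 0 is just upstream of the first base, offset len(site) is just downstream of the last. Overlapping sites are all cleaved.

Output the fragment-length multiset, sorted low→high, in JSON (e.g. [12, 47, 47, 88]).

Scan for sites:
  CdoX (GCTTT, off=2): starts [7, 111, 182, 190, 201] → cuts [9, 113, 184, 192, 203]
  NpsI (CGACTC, off=2): starts [65, 84, 95, 117, 128] → cuts [67, 86, 97, 119, 130]
  PtaV (CTTTGA, off=6): starts [22, 36, 134, 149] → cuts [28, 42, 140, 155]
  FykIX (GTCGATG, off=1): starts [12, 156, 166, 174] → cuts [13, 157, 167, 175]

All cut coordinates (distinct, sorted): [9, 13, 28, 42, 67, 86, 97, 113, 119, 130, 140, 155, 157, 167, 175, 184, 192, 203]

Fragments:
  9→13: 4 bp
  13→28: 15 bp
  28→42: 14 bp
  42→67: 25 bp
  67→86: 19 bp
  86→97: 11 bp
  97→113: 16 bp
  113→119: 6 bp
  119→130: 11 bp
  130→140: 10 bp
  140→155: 15 bp
  155→157: 2 bp
  157→167: 10 bp
  167→175: 8 bp
  175→184: 9 bp
  184→192: 8 bp
  192→203: 11 bp
  203→9 (wrap): 205-203+9 = 11 bp

[2,4,6,8,8,9,10,10,11,11,11,11,14,15,15,16,19,25]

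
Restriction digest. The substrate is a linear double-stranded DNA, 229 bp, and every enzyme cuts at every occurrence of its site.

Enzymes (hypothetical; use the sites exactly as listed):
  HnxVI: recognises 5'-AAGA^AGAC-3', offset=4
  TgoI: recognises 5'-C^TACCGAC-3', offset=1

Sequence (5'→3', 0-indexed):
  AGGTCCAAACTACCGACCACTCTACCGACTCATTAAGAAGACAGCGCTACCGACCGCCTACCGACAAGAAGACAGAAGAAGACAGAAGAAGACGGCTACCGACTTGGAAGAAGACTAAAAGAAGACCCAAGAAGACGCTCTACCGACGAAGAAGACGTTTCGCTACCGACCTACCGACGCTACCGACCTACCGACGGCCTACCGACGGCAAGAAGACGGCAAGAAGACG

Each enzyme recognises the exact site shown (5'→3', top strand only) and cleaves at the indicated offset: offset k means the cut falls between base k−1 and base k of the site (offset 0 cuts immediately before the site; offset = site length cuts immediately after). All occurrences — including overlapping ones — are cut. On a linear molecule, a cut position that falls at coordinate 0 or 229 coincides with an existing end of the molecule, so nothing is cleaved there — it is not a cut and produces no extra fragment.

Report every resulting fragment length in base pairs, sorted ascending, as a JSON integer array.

Scan for sites:
  HnxVI AAGAAGAC/4: at [34, 65, 75, 85, 107, 118, 128, 148, 209, 220] ⇒ [38, 69, 79, 89, 111, 122, 132, 152, 213, 224]
  TgoI CTACCGAC/1: at [9, 21, 46, 57, 95, 139, 162, 170, 179, 187, 198] ⇒ [10, 22, 47, 58, 96, 140, 163, 171, 180, 188, 199]

Pooled cuts: [10, 22, 38, 47, 58, 69, 79, 89, 96, 111, 122, 132, 140, 152, 163, 171, 180, 188, 199, 213, 224]

Fragment lengths:
  [0,10): 10 bp
  [10,22): 12 bp
  [22,38): 16 bp
  [38,47): 9 bp
  [47,58): 11 bp
  [58,69): 11 bp
  [69,79): 10 bp
  [79,89): 10 bp
  [89,96): 7 bp
  [96,111): 15 bp
  [111,122): 11 bp
  [122,132): 10 bp
  [132,140): 8 bp
  [140,152): 12 bp
  [152,163): 11 bp
  [163,171): 8 bp
  [171,180): 9 bp
  [180,188): 8 bp
  [188,199): 11 bp
  [199,213): 14 bp
  [213,224): 11 bp
  [224,229): 5 bp

[5,7,8,8,8,9,9,10,10,10,10,11,11,11,11,11,11,12,12,14,15,16]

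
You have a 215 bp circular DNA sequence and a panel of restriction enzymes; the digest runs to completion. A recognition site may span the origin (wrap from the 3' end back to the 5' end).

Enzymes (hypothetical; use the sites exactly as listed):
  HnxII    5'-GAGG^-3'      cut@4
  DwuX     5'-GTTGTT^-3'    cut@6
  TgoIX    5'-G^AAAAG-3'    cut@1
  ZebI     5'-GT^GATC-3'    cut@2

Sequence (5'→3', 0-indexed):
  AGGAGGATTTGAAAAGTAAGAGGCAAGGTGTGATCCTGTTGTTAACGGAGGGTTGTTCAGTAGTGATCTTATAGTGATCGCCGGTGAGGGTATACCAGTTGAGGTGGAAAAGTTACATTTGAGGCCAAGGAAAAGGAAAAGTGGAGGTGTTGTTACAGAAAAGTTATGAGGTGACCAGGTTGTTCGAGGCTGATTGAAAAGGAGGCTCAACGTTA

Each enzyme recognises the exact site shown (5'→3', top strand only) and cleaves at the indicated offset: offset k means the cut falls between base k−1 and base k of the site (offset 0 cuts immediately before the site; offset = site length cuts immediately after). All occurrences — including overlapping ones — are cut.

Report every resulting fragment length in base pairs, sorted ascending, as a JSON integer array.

Site scan:
  HnxII (GAGG, off=4): starts [2, 19, 47, 85, 100, 120, 143, 167, 185, 201] → cuts [6, 23, 51, 89, 104, 124, 147, 171, 189, 205]
  DwuX (GTTGTT, off=6): starts [37, 51, 148, 178] → cuts [43, 57, 154, 184]
  TgoIX (GAAAAG, off=1): starts [10, 106, 129, 135, 157, 195] → cuts [11, 107, 130, 136, 158, 196]
  ZebI (GTGATC, off=2): starts [29, 62, 73] → cuts [31, 64, 75]

All cut coordinates (distinct, sorted): [6, 11, 23, 31, 43, 51, 57, 64, 75, 89, 104, 107, 124, 130, 136, 147, 154, 158, 171, 184, 189, 196, 205]

Fragment lengths:
  6→11: 5 bp
  11→23: 12 bp
  23→31: 8 bp
  31→43: 12 bp
  43→51: 8 bp
  51→57: 6 bp
  57→64: 7 bp
  64→75: 11 bp
  75→89: 14 bp
  89→104: 15 bp
  104→107: 3 bp
  107→124: 17 bp
  124→130: 6 bp
  130→136: 6 bp
  136→147: 11 bp
  147→154: 7 bp
  154→158: 4 bp
  158→171: 13 bp
  171→184: 13 bp
  184→189: 5 bp
  189→196: 7 bp
  196→205: 9 bp
  205→6 (wrap): 215-205+6 = 16 bp

[3,4,5,5,6,6,6,7,7,7,8,8,9,11,11,12,12,13,13,14,15,16,17]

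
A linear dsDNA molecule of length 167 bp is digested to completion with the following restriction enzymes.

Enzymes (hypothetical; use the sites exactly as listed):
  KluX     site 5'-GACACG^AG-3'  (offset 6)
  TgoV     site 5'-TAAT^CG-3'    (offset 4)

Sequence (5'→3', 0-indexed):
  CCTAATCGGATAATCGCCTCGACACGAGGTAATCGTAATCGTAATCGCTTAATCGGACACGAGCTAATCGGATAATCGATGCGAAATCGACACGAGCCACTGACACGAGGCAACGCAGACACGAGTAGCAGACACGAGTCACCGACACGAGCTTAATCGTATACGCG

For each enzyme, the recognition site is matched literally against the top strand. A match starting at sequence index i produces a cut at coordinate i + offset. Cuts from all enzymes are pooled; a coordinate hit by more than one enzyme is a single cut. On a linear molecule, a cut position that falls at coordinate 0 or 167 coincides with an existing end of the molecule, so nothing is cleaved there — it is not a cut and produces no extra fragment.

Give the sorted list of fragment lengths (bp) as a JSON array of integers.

[6,6,6,7,7,8,8,8,8,8,10,12,13,13,13,16,18]

Scan for sites:
  KluX (GACACGAG, off=6): starts [20, 55, 88, 101, 117, 130, 143] → cuts [26, 61, 94, 107, 123, 136, 149]
  TgoV (TAATCG, off=4): starts [2, 10, 29, 35, 41, 49, 64, 72, 153] → cuts [6, 14, 33, 39, 45, 53, 68, 76, 157]

Pooled cuts: [6, 14, 26, 33, 39, 45, 53, 61, 68, 76, 94, 107, 123, 136, 149, 157]

Fragments:
  [0,6): 6 bp
  [6,14): 8 bp
  [14,26): 12 bp
  [26,33): 7 bp
  [33,39): 6 bp
  [39,45): 6 bp
  [45,53): 8 bp
  [53,61): 8 bp
  [61,68): 7 bp
  [68,76): 8 bp
  [76,94): 18 bp
  [94,107): 13 bp
  [107,123): 16 bp
  [123,136): 13 bp
  [136,149): 13 bp
  [149,157): 8 bp
  [157,167): 10 bp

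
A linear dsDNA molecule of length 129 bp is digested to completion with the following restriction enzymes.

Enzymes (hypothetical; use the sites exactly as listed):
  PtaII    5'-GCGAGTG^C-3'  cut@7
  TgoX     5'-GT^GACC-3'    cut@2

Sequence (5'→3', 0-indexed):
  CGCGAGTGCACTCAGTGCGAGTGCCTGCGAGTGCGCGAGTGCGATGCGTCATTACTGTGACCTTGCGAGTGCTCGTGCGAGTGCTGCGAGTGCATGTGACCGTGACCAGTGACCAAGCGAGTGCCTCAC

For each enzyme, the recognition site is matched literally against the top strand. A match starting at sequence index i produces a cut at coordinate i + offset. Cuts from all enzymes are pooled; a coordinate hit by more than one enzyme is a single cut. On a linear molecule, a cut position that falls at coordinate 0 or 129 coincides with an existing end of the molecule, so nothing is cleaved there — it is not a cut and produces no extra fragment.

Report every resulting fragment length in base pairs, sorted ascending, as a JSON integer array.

[5,6,6,7,8,8,9,10,12,13,13,15,17]

Scan for sites:
  PtaII GCGAGTGC/7: at [1, 16, 26, 34, 64, 76, 85, 116] ⇒ [8, 23, 33, 41, 71, 83, 92, 123]
  TgoX GTGACC/2: at [56, 95, 101, 108] ⇒ [58, 97, 103, 110]

All cut coordinates (distinct, sorted): [8, 23, 33, 41, 58, 71, 83, 92, 97, 103, 110, 123]

Fragment lengths:
  [0,8): 8 bp
  [8,23): 15 bp
  [23,33): 10 bp
  [33,41): 8 bp
  [41,58): 17 bp
  [58,71): 13 bp
  [71,83): 12 bp
  [83,92): 9 bp
  [92,97): 5 bp
  [97,103): 6 bp
  [103,110): 7 bp
  [110,123): 13 bp
  [123,129): 6 bp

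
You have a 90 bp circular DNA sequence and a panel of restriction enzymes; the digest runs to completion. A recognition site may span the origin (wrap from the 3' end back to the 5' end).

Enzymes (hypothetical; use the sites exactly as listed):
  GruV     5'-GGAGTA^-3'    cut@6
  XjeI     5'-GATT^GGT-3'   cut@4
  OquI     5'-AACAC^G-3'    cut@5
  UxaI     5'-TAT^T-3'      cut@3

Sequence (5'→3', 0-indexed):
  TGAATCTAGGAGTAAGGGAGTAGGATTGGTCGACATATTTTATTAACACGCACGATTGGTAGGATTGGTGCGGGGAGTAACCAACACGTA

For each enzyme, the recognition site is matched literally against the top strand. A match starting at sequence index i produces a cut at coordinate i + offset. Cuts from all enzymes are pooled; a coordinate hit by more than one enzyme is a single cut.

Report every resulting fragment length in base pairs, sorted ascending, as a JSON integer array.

Scan for sites:
  GruV (GGAGTA, off=6): starts [8, 16, 73] → cuts [14, 22, 79]
  XjeI (GATTGGT, off=4): starts [23, 53, 62] → cuts [27, 57, 66]
  OquI (AACACG, off=5): starts [44, 82] → cuts [49, 87]
  UxaI (TATT, off=3): starts [35, 40] → cuts [38, 43]

Pooled cuts: [14, 22, 27, 38, 43, 49, 57, 66, 79, 87]

Fragments:
  14→22: 8 bp
  22→27: 5 bp
  27→38: 11 bp
  38→43: 5 bp
  43→49: 6 bp
  49→57: 8 bp
  57→66: 9 bp
  66→79: 13 bp
  79→87: 8 bp
  87→14 (wrap): 90-87+14 = 17 bp

[5,5,6,8,8,8,9,11,13,17]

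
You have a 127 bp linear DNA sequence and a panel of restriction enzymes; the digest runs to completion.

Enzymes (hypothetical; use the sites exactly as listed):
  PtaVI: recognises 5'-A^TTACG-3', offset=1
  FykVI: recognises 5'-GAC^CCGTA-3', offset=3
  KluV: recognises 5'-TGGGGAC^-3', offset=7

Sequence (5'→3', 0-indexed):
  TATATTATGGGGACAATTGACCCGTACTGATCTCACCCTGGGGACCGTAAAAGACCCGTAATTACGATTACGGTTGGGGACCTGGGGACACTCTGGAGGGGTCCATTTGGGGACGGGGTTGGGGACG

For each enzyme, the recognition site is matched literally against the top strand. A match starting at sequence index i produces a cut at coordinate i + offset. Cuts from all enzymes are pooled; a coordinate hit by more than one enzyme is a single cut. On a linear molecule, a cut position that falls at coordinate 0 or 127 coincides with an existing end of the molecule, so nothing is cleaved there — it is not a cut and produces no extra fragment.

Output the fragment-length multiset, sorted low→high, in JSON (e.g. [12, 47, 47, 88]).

Site scan:
  PtaVI ATTACG/1: at [60, 66] ⇒ [61, 67]
  FykVI GACCCGTA/3: at [18, 52] ⇒ [21, 55]
  KluV TGGGGAC/7: at [7, 38, 74, 82, 107, 119] ⇒ [14, 45, 81, 89, 114, 126]

Pooled cuts: [14, 21, 45, 55, 61, 67, 81, 89, 114, 126]

Fragments:
  [0,14): 14 bp
  [14,21): 7 bp
  [21,45): 24 bp
  [45,55): 10 bp
  [55,61): 6 bp
  [61,67): 6 bp
  [67,81): 14 bp
  [81,89): 8 bp
  [89,114): 25 bp
  [114,126): 12 bp
  [126,127): 1 bp

[1,6,6,7,8,10,12,14,14,24,25]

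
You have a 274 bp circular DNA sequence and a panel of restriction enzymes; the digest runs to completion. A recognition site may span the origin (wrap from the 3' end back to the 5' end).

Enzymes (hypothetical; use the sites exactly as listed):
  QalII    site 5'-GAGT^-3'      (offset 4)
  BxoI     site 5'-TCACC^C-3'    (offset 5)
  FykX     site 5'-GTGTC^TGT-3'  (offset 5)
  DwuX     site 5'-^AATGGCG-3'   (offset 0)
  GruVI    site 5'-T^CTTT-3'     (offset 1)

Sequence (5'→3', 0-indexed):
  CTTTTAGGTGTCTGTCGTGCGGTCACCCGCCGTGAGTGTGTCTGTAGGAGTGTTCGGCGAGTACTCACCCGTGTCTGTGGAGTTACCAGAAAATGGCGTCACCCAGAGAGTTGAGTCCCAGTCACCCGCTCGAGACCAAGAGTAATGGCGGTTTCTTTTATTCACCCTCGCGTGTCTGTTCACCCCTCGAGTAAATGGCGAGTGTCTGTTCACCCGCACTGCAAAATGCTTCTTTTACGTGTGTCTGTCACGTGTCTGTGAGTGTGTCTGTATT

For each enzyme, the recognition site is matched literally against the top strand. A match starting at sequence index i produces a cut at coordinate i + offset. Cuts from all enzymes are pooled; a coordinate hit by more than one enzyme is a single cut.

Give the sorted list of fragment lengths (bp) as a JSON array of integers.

[1,3,5,5,5,6,6,7,7,8,8,8,8,8,8,9,10,10,10,10,11,11,11,12,12,12,14,15,17,17]

Per-enzyme occurrences:
  QalII GAGT/4: at [33, 47, 58, 79, 107, 112, 139, 188, 199, 259] ⇒ [37, 51, 62, 83, 111, 116, 143, 192, 203, 263]
  BxoI TCACCC/5: at [22, 64, 98, 121, 161, 179, 209] ⇒ [27, 69, 103, 126, 166, 184, 214]
  FykX GTGTCTGT/5: at [7, 37, 70, 171, 201, 240, 251, 263] ⇒ [12, 42, 75, 176, 206, 245, 256, 268]
  DwuX AATGGCG/0: at [91, 143, 193] ⇒ [91, 143, 193]
  GruVI TCTTT/1: at [153, 230, 273] ⇒ [0, 154, 231]

Pooled cuts: [0, 12, 27, 37, 42, 51, 62, 69, 75, 83, 91, 103, 111, 116, 126, 143, 154, 166, 176, 184, 192, 193, 203, 206, 214, 231, 245, 256, 263, 268]

Fragments:
  0→12: 12 bp
  12→27: 15 bp
  27→37: 10 bp
  37→42: 5 bp
  42→51: 9 bp
  51→62: 11 bp
  62→69: 7 bp
  69→75: 6 bp
  75→83: 8 bp
  83→91: 8 bp
  91→103: 12 bp
  103→111: 8 bp
  111→116: 5 bp
  116→126: 10 bp
  126→143: 17 bp
  143→154: 11 bp
  154→166: 12 bp
  166→176: 10 bp
  176→184: 8 bp
  184→192: 8 bp
  192→193: 1 bp
  193→203: 10 bp
  203→206: 3 bp
  206→214: 8 bp
  214→231: 17 bp
  231→245: 14 bp
  245→256: 11 bp
  256→263: 7 bp
  263→268: 5 bp
  268→0 (wrap): 274-268+0 = 6 bp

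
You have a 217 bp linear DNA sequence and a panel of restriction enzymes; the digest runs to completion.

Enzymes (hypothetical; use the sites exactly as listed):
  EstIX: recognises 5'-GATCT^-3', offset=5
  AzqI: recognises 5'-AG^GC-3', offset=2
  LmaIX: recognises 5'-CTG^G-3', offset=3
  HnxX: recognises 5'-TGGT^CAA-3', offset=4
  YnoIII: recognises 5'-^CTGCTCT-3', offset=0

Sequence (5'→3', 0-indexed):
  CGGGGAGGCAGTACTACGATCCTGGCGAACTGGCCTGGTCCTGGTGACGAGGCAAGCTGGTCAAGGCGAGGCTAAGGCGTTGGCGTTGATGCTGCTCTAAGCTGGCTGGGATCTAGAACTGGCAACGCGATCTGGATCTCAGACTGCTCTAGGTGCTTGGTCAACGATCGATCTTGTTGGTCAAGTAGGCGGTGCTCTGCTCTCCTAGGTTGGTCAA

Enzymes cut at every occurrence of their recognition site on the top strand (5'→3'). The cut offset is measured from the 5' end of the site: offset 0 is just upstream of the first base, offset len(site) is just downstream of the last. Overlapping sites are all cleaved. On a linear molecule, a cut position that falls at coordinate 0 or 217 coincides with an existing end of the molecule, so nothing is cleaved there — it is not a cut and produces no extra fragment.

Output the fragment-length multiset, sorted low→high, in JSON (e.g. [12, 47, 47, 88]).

Site scan:
  EstIX GATCT/5: at [109, 128, 134, 169] ⇒ [114, 133, 139, 174]
  AzqI AGGC/2: at [5, 49, 63, 68, 74, 186] ⇒ [7, 51, 65, 70, 76, 188]
  LmaIX CTGG/3: at [21, 29, 34, 40, 56, 101, 105, 118, 131] ⇒ [24, 32, 37, 43, 59, 104, 108, 121, 134]
  HnxX TGGTCAA/4: at [57, 157, 177, 210] ⇒ [61, 161, 181, 214]
  YnoIII CTGCTCT/0: at [91, 143, 196] ⇒ [91, 143, 196]

All cut coordinates (distinct, sorted): [7, 24, 32, 37, 43, 51, 59, 61, 65, 70, 76, 91, 104, 108, 114, 121, 133, 134, 139, 143, 161, 174, 181, 188, 196, 214]

Fragment lengths:
  [0,7): 7 bp
  [7,24): 17 bp
  [24,32): 8 bp
  [32,37): 5 bp
  [37,43): 6 bp
  [43,51): 8 bp
  [51,59): 8 bp
  [59,61): 2 bp
  [61,65): 4 bp
  [65,70): 5 bp
  [70,76): 6 bp
  [76,91): 15 bp
  [91,104): 13 bp
  [104,108): 4 bp
  [108,114): 6 bp
  [114,121): 7 bp
  [121,133): 12 bp
  [133,134): 1 bp
  [134,139): 5 bp
  [139,143): 4 bp
  [143,161): 18 bp
  [161,174): 13 bp
  [174,181): 7 bp
  [181,188): 7 bp
  [188,196): 8 bp
  [196,214): 18 bp
  [214,217): 3 bp

[1,2,3,4,4,4,5,5,5,6,6,6,7,7,7,7,8,8,8,8,12,13,13,15,17,18,18]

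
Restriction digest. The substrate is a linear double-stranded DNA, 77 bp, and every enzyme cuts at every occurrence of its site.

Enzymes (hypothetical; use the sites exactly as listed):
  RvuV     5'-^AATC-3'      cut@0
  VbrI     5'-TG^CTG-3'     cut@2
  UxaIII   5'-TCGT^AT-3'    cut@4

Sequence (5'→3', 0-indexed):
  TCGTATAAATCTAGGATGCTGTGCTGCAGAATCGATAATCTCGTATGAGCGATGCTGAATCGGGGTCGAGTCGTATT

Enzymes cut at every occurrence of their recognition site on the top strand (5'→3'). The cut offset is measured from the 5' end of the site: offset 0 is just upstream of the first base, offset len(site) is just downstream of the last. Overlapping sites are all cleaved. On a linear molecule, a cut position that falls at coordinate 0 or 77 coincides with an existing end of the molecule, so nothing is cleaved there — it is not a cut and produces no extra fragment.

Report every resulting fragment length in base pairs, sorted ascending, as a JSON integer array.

Scan for sites:
  RvuV AATC/0: at [7, 29, 36, 57] ⇒ [7, 29, 36, 57]
  VbrI TGCTG/2: at [16, 21, 52] ⇒ [18, 23, 54]
  UxaIII TCGTAT/4: at [0, 40, 70] ⇒ [4, 44, 74]

Pooled cuts: [4, 7, 18, 23, 29, 36, 44, 54, 57, 74]

Fragments:
  [0,4): 4 bp
  [4,7): 3 bp
  [7,18): 11 bp
  [18,23): 5 bp
  [23,29): 6 bp
  [29,36): 7 bp
  [36,44): 8 bp
  [44,54): 10 bp
  [54,57): 3 bp
  [57,74): 17 bp
  [74,77): 3 bp

[3,3,3,4,5,6,7,8,10,11,17]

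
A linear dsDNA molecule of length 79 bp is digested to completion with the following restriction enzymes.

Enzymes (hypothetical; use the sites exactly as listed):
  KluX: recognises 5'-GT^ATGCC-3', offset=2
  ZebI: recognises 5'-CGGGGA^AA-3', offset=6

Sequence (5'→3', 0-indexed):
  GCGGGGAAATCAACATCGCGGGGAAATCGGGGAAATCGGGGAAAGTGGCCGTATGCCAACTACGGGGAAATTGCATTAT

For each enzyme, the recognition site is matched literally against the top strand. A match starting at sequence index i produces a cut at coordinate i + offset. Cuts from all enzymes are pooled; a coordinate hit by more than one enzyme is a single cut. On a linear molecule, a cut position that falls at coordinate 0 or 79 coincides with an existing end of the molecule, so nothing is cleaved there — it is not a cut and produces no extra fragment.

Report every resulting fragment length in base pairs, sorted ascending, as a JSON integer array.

[7,9,9,10,11,16,17]

Scan for sites:
  KluX (GTATGCC, off=2): starts [50] → cuts [52]
  ZebI (CGGGGAAA, off=6): starts [1, 18, 27, 36, 62] → cuts [7, 24, 33, 42, 68]

All cut coordinates (distinct, sorted): [7, 24, 33, 42, 52, 68]

Fragments:
  [0,7): 7 bp
  [7,24): 17 bp
  [24,33): 9 bp
  [33,42): 9 bp
  [42,52): 10 bp
  [52,68): 16 bp
  [68,79): 11 bp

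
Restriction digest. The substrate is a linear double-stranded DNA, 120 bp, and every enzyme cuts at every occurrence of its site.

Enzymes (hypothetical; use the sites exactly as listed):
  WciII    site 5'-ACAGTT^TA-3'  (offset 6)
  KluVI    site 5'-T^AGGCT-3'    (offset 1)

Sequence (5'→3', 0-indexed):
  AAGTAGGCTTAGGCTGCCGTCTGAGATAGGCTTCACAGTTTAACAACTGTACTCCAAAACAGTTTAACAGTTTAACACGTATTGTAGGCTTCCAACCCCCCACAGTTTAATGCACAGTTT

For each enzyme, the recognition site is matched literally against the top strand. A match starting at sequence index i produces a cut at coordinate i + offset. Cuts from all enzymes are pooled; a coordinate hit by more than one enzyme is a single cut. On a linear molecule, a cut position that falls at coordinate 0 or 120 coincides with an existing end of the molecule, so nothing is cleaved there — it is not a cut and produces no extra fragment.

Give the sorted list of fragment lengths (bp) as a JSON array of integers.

[4,6,8,13,13,13,17,22,24]

Scan for sites:
  WciII (ACAGTTTA, off=6): starts [34, 58, 66, 101] → cuts [40, 64, 72, 107]
  KluVI (TAGGCT, off=1): starts [3, 9, 26, 84] → cuts [4, 10, 27, 85]

Pooled cuts: [4, 10, 27, 40, 64, 72, 85, 107]

Fragments:
  [0,4): 4 bp
  [4,10): 6 bp
  [10,27): 17 bp
  [27,40): 13 bp
  [40,64): 24 bp
  [64,72): 8 bp
  [72,85): 13 bp
  [85,107): 22 bp
  [107,120): 13 bp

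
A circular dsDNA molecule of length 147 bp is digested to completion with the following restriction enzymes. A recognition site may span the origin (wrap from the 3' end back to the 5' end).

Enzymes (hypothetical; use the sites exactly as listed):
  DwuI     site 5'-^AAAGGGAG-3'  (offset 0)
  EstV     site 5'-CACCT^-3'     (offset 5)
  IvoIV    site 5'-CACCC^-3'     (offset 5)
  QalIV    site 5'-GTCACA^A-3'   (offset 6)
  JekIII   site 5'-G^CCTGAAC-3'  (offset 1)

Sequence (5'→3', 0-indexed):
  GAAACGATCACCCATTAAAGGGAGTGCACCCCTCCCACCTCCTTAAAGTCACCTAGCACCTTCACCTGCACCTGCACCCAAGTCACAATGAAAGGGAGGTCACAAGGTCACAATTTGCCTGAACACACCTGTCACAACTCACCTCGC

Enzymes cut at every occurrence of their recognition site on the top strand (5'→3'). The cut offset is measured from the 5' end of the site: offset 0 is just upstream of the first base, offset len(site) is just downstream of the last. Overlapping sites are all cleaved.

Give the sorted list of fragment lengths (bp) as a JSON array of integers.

[3,3,5,6,6,6,6,7,8,8,8,9,13,14,14,15,16]

Site scan:
  DwuI (AAAGGGAG, off=0): starts [16, 90] → cuts [16, 90]
  EstV (CACCT, off=5): starts [35, 49, 56, 62, 68, 125, 139] → cuts [40, 54, 61, 67, 73, 130, 144]
  IvoIV (CACCC, off=5): starts [8, 26, 74] → cuts [13, 31, 79]
  QalIV (GTCACAA, off=6): starts [81, 98, 106, 130] → cuts [87, 104, 112, 136]
  JekIII (GCCTGAAC, off=1): starts [116] → cuts [117]

All cut coordinates (distinct, sorted): [13, 16, 31, 40, 54, 61, 67, 73, 79, 87, 90, 104, 112, 117, 130, 136, 144]

Fragments:
  13→16: 3 bp
  16→31: 15 bp
  31→40: 9 bp
  40→54: 14 bp
  54→61: 7 bp
  61→67: 6 bp
  67→73: 6 bp
  73→79: 6 bp
  79→87: 8 bp
  87→90: 3 bp
  90→104: 14 bp
  104→112: 8 bp
  112→117: 5 bp
  117→130: 13 bp
  130→136: 6 bp
  136→144: 8 bp
  144→13 (wrap): 147-144+13 = 16 bp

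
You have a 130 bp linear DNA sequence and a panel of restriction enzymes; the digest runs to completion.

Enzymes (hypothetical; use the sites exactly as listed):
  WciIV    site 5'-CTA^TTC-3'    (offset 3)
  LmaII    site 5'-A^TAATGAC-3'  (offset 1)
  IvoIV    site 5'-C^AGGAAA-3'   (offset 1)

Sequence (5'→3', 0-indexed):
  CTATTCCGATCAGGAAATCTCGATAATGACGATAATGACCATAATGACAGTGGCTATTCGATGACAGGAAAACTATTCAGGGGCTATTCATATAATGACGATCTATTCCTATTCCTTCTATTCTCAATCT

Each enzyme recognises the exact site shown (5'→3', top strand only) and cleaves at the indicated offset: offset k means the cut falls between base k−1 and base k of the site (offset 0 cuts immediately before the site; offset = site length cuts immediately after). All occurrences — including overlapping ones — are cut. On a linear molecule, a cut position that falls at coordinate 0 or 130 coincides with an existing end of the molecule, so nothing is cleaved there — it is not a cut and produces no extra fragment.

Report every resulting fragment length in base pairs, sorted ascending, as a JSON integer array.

Scan for sites:
  WciIV CTATTC/3: at [0, 53, 72, 83, 102, 108, 117] ⇒ [3, 56, 75, 86, 105, 111, 120]
  LmaII ATAATGAC/1: at [22, 31, 40, 91] ⇒ [23, 32, 41, 92]
  IvoIV CAGGAAA/1: at [10, 64] ⇒ [11, 65]

All cut coordinates (distinct, sorted): [3, 11, 23, 32, 41, 56, 65, 75, 86, 92, 105, 111, 120]

Fragments:
  [0,3): 3 bp
  [3,11): 8 bp
  [11,23): 12 bp
  [23,32): 9 bp
  [32,41): 9 bp
  [41,56): 15 bp
  [56,65): 9 bp
  [65,75): 10 bp
  [75,86): 11 bp
  [86,92): 6 bp
  [92,105): 13 bp
  [105,111): 6 bp
  [111,120): 9 bp
  [120,130): 10 bp

[3,6,6,8,9,9,9,9,10,10,11,12,13,15]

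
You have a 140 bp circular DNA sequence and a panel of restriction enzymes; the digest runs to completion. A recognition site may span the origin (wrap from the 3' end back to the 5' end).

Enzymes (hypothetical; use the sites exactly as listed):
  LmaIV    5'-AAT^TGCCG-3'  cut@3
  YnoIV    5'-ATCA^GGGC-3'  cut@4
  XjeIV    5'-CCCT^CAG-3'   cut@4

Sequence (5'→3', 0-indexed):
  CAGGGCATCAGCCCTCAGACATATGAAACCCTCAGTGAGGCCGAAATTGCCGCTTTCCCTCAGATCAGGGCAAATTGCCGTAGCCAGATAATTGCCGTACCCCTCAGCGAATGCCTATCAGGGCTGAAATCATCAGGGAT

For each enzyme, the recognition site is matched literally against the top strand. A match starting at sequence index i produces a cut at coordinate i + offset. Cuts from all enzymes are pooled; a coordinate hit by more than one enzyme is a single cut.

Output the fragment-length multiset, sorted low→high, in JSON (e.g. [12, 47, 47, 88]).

Scan for sites:
  LmaIV AATTGCCG/3: at [44, 72, 89] ⇒ [47, 75, 92]
  YnoIV ATCAGGGC/4: at [63, 116, 138] ⇒ [2, 67, 120]
  XjeIV CCCTCAG/4: at [11, 28, 56, 100] ⇒ [15, 32, 60, 104]

Pooled cuts: [2, 15, 32, 47, 60, 67, 75, 92, 104, 120]

Fragments:
  2→15: 13 bp
  15→32: 17 bp
  32→47: 15 bp
  47→60: 13 bp
  60→67: 7 bp
  67→75: 8 bp
  75→92: 17 bp
  92→104: 12 bp
  104→120: 16 bp
  120→2 (wrap): 140-120+2 = 22 bp

[7,8,12,13,13,15,16,17,17,22]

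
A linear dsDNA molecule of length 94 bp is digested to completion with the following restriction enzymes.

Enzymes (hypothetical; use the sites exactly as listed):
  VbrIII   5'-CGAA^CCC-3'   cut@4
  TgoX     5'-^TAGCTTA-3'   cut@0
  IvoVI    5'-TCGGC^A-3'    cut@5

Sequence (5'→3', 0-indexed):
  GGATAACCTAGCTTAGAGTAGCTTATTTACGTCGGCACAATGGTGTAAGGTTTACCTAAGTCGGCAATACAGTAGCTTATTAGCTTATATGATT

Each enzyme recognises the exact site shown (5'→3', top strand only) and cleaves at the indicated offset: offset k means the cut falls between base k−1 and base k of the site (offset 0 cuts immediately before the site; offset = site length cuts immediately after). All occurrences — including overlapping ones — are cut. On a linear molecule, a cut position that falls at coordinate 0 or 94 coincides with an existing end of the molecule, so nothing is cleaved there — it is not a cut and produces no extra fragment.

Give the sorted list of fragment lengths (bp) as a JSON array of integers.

Scan for sites:
  VbrIII (CGAACCC, off=4): no sites
  TgoX (TAGCTTA, off=0): starts [8, 18, 72, 80] → cuts [8, 18, 72, 80]
  IvoVI (TCGGCA, off=5): starts [31, 60] → cuts [36, 65]

All cut coordinates (distinct, sorted): [8, 18, 36, 65, 72, 80]

Fragments:
  [0,8): 8 bp
  [8,18): 10 bp
  [18,36): 18 bp
  [36,65): 29 bp
  [65,72): 7 bp
  [72,80): 8 bp
  [80,94): 14 bp

[7,8,8,10,14,18,29]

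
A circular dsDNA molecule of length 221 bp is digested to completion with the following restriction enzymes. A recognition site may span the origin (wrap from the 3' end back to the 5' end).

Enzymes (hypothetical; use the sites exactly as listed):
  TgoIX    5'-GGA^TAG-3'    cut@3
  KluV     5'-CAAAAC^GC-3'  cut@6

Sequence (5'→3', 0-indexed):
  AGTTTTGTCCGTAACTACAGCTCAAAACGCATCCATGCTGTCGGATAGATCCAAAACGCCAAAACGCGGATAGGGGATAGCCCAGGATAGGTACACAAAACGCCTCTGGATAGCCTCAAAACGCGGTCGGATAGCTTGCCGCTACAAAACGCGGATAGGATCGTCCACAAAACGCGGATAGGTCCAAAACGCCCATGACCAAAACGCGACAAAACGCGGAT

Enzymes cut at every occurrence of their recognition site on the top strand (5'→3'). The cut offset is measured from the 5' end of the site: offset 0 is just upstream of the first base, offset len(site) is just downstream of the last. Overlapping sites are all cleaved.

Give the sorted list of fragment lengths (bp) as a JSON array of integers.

Site scan:
  TgoIX (GGATAG, off=3): starts [42, 67, 74, 84, 107, 128, 152, 175, 217] → cuts [45, 70, 77, 87, 110, 131, 155, 178, 220]
  KluV (CAAAACGC, off=6): starts [22, 51, 59, 95, 116, 144, 167, 184, 199, 209] → cuts [28, 57, 65, 101, 122, 150, 173, 190, 205, 215]

All cut coordinates (distinct, sorted): [28, 45, 57, 65, 70, 77, 87, 101, 110, 122, 131, 150, 155, 173, 178, 190, 205, 215, 220]

Fragment lengths:
  28→45: 17 bp
  45→57: 12 bp
  57→65: 8 bp
  65→70: 5 bp
  70→77: 7 bp
  77→87: 10 bp
  87→101: 14 bp
  101→110: 9 bp
  110→122: 12 bp
  122→131: 9 bp
  131→150: 19 bp
  150→155: 5 bp
  155→173: 18 bp
  173→178: 5 bp
  178→190: 12 bp
  190→205: 15 bp
  205→215: 10 bp
  215→220: 5 bp
  220→28 (wrap): 221-220+28 = 29 bp

[5,5,5,5,7,8,9,9,10,10,12,12,12,14,15,17,18,19,29]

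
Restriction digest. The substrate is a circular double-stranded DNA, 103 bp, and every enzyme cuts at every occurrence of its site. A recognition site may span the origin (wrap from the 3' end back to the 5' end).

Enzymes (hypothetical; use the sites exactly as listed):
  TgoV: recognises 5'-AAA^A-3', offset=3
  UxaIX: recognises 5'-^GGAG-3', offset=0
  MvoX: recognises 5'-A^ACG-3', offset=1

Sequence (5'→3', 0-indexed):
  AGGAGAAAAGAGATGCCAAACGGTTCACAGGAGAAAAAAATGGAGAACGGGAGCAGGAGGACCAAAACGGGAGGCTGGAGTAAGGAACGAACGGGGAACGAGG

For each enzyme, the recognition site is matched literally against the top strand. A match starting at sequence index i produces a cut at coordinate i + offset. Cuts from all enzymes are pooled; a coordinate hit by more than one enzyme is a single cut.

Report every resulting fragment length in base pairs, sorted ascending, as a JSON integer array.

[1,1,1,2,3,3,3,4,4,5,6,7,7,7,7,10,10,11,11]

Per-enzyme occurrences:
  TgoV AAAA/3: at [5, 33, 34, 35, 36, 63] ⇒ [8, 36, 37, 38, 39, 66]
  UxaIX GGAG/0: at [1, 29, 41, 49, 55, 69, 76, 101] ⇒ [1, 29, 41, 49, 55, 69, 76, 101]
  MvoX AACG/1: at [18, 45, 65, 85, 89, 96] ⇒ [19, 46, 66, 86, 90, 97]

Pooled cuts: [1, 8, 19, 29, 36, 37, 38, 39, 41, 46, 49, 55, 66, 69, 76, 86, 90, 97, 101]

Fragments:
  1→8: 7 bp
  8→19: 11 bp
  19→29: 10 bp
  29→36: 7 bp
  36→37: 1 bp
  37→38: 1 bp
  38→39: 1 bp
  39→41: 2 bp
  41→46: 5 bp
  46→49: 3 bp
  49→55: 6 bp
  55→66: 11 bp
  66→69: 3 bp
  69→76: 7 bp
  76→86: 10 bp
  86→90: 4 bp
  90→97: 7 bp
  97→101: 4 bp
  101→1 (wrap): 103-101+1 = 3 bp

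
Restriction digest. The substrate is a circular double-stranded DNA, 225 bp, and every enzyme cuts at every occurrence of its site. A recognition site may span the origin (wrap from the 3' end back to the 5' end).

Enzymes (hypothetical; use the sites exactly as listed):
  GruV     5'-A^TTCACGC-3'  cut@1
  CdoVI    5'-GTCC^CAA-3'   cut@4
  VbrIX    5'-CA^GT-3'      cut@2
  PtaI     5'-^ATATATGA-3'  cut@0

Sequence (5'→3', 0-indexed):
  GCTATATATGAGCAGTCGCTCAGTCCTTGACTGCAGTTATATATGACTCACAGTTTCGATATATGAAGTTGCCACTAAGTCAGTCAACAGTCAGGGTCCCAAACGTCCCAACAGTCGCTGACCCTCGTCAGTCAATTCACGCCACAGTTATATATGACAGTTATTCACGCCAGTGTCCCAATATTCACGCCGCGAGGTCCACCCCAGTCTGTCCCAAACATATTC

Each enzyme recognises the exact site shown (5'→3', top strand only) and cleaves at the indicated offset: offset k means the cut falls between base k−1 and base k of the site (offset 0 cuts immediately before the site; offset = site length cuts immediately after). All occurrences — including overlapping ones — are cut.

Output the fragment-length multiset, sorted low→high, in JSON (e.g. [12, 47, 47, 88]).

[3,3,4,5,5,5,6,6,7,8,8,9,9,10,10,11,11,13,14,14,17,23,24]

Per-enzyme occurrences:
  GruV (ATTCACGC, off=1): starts [134, 162, 182] → cuts [135, 163, 183]
  CdoVI (GTCCCAA, off=4): starts [95, 104, 174, 210] → cuts [99, 108, 178, 214]
  VbrIX (CAGT, off=2): starts [12, 20, 33, 50, 80, 87, 111, 128, 144, 157, 170, 204] → cuts [14, 22, 35, 52, 82, 89, 113, 130, 146, 159, 172, 206]
  PtaI (ATATATGA, off=0): starts [3, 38, 58, 149] → cuts [3, 38, 58, 149]

Pooled cuts: [3, 14, 22, 35, 38, 52, 58, 82, 89, 99, 108, 113, 130, 135, 146, 149, 159, 163, 172, 178, 183, 206, 214]

Fragment lengths:
  3→14: 11 bp
  14→22: 8 bp
  22→35: 13 bp
  35→38: 3 bp
  38→52: 14 bp
  52→58: 6 bp
  58→82: 24 bp
  82→89: 7 bp
  89→99: 10 bp
  99→108: 9 bp
  108→113: 5 bp
  113→130: 17 bp
  130→135: 5 bp
  135→146: 11 bp
  146→149: 3 bp
  149→159: 10 bp
  159→163: 4 bp
  163→172: 9 bp
  172→178: 6 bp
  178→183: 5 bp
  183→206: 23 bp
  206→214: 8 bp
  214→3 (wrap): 225-214+3 = 14 bp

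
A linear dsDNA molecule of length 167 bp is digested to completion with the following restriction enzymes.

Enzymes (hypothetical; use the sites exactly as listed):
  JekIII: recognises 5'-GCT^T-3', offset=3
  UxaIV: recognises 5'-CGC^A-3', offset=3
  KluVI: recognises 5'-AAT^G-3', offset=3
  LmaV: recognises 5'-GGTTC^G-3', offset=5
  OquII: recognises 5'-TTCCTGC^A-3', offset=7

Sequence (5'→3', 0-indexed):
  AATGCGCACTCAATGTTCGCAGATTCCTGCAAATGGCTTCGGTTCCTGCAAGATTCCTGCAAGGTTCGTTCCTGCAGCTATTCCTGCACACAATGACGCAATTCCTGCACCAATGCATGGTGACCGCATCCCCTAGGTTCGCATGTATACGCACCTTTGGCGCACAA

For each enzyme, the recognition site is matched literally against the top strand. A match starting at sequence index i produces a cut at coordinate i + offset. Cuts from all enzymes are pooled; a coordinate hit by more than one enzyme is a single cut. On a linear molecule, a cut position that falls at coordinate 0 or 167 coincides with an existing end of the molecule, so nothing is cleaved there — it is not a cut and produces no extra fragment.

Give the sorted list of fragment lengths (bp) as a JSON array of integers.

Per-enzyme occurrences:
  JekIII (GCTT, off=3): starts [35] → cuts [38]
  UxaIV (CGCA, off=3): starts [4, 17, 96, 124, 139, 149, 160] → cuts [7, 20, 99, 127, 142, 152, 163]
  KluVI (AATG, off=3): starts [0, 11, 31, 91, 111] → cuts [3, 14, 34, 94, 114]
  LmaV (GGTTCG, off=5): starts [62, 135] → cuts [67, 140]
  OquII (TTCCTGCA, off=7): starts [23, 42, 53, 68, 80, 101] → cuts [30, 49, 60, 75, 87, 108]

All cut coordinates (distinct, sorted): [3, 7, 14, 20, 30, 34, 38, 49, 60, 67, 75, 87, 94, 99, 108, 114, 127, 140, 142, 152, 163]

Fragments:
  [0,3): 3 bp
  [3,7): 4 bp
  [7,14): 7 bp
  [14,20): 6 bp
  [20,30): 10 bp
  [30,34): 4 bp
  [34,38): 4 bp
  [38,49): 11 bp
  [49,60): 11 bp
  [60,67): 7 bp
  [67,75): 8 bp
  [75,87): 12 bp
  [87,94): 7 bp
  [94,99): 5 bp
  [99,108): 9 bp
  [108,114): 6 bp
  [114,127): 13 bp
  [127,140): 13 bp
  [140,142): 2 bp
  [142,152): 10 bp
  [152,163): 11 bp
  [163,167): 4 bp

[2,3,4,4,4,4,5,6,6,7,7,7,8,9,10,10,11,11,11,12,13,13]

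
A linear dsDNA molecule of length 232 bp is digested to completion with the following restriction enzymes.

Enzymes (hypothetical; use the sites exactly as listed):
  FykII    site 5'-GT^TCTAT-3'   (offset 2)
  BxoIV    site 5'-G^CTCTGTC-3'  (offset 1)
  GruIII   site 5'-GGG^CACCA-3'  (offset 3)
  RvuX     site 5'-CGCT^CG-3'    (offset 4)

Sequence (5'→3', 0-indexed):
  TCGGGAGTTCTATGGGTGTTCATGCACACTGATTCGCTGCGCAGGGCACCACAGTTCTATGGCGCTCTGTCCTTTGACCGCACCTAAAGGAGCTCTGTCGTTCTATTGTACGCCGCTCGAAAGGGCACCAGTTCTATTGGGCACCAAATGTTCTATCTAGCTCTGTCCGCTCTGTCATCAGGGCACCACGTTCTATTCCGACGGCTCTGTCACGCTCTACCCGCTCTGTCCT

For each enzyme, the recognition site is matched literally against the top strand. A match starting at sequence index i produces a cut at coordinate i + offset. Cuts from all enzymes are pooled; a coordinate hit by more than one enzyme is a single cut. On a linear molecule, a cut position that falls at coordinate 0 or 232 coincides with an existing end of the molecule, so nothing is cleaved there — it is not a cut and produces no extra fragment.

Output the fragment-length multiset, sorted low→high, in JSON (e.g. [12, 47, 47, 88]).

[7,8,8,8,9,9,9,9,9,9,9,10,13,14,16,19,28,38]

Site scan:
  FykII GTTCTAT/2: at [6, 53, 99, 130, 149, 189] ⇒ [8, 55, 101, 132, 151, 191]
  BxoIV GCTCTGTC/1: at [63, 91, 159, 168, 203, 222] ⇒ [64, 92, 160, 169, 204, 223]
  GruIII GGGCACCA/3: at [43, 122, 138, 180] ⇒ [46, 125, 141, 183]
  RvuX CGCTCG/4: at [113] ⇒ [117]

Pooled cuts: [8, 46, 55, 64, 92, 101, 117, 125, 132, 141, 151, 160, 169, 183, 191, 204, 223]

Fragments:
  [0,8): 8 bp
  [8,46): 38 bp
  [46,55): 9 bp
  [55,64): 9 bp
  [64,92): 28 bp
  [92,101): 9 bp
  [101,117): 16 bp
  [117,125): 8 bp
  [125,132): 7 bp
  [132,141): 9 bp
  [141,151): 10 bp
  [151,160): 9 bp
  [160,169): 9 bp
  [169,183): 14 bp
  [183,191): 8 bp
  [191,204): 13 bp
  [204,223): 19 bp
  [223,232): 9 bp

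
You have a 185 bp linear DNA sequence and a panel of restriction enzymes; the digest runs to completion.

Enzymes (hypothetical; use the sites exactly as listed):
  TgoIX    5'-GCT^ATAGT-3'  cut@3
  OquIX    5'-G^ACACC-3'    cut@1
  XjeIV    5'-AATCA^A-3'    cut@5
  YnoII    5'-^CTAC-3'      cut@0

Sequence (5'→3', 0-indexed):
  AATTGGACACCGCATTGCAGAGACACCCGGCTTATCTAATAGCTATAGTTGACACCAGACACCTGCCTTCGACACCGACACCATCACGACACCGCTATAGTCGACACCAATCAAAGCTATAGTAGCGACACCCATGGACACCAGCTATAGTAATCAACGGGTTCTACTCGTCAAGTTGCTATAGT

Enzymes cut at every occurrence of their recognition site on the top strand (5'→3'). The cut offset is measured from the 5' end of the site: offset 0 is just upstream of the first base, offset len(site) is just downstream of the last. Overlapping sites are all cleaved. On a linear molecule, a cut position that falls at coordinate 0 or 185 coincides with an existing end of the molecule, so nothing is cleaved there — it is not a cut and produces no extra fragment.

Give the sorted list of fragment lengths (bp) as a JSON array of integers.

[5,5,6,6,7,7,7,7,8,9,9,10,10,10,11,13,16,17,22]

Site scan:
  TgoIX GCTATAGT/3: at [41, 93, 115, 143, 177] ⇒ [44, 96, 118, 146, 180]
  OquIX GACACC/1: at [5, 21, 50, 57, 70, 76, 87, 102, 126, 136] ⇒ [6, 22, 51, 58, 71, 77, 88, 103, 127, 137]
  XjeIV AATCAA/5: at [108, 151] ⇒ [113, 156]
  YnoII CTAC/0: at [163] ⇒ [163]

All cut coordinates (distinct, sorted): [6, 22, 44, 51, 58, 71, 77, 88, 96, 103, 113, 118, 127, 137, 146, 156, 163, 180]

Fragments:
  [0,6): 6 bp
  [6,22): 16 bp
  [22,44): 22 bp
  [44,51): 7 bp
  [51,58): 7 bp
  [58,71): 13 bp
  [71,77): 6 bp
  [77,88): 11 bp
  [88,96): 8 bp
  [96,103): 7 bp
  [103,113): 10 bp
  [113,118): 5 bp
  [118,127): 9 bp
  [127,137): 10 bp
  [137,146): 9 bp
  [146,156): 10 bp
  [156,163): 7 bp
  [163,180): 17 bp
  [180,185): 5 bp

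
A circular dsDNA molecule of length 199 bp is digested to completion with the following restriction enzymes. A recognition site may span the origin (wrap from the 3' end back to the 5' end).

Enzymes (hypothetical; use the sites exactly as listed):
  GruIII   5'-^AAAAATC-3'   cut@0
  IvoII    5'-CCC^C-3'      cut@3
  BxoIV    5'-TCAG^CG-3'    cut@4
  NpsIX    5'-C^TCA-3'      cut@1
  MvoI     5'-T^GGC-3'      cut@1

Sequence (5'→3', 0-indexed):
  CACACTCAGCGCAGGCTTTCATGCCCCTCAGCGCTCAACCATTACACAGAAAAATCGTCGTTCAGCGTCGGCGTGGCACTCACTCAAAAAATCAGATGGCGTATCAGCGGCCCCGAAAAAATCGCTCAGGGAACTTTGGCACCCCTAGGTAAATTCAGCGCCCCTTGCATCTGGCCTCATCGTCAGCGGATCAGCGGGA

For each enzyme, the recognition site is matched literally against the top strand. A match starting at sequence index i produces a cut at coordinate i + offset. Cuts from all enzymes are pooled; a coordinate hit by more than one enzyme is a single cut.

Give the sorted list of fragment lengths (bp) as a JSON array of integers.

[1,3,3,3,4,4,4,4,5,5,6,7,8,9,9,9,10,10,10,11,12,14,15,16,17]

Site scan:
  GruIII AAAAATC/0: at [49, 86, 116] ⇒ [49, 86, 116]
  IvoII CCCC/3: at [23, 110, 141, 160] ⇒ [26, 113, 144, 163]
  BxoIV TCAGCG/4: at [5, 27, 61, 103, 154, 182, 190] ⇒ [9, 31, 65, 107, 158, 186, 194]
  NpsIX CTCA/1: at [4, 26, 33, 78, 82, 124, 175] ⇒ [5, 27, 34, 79, 83, 125, 176]
  MvoI TGGC/1: at [73, 96, 136, 171] ⇒ [74, 97, 137, 172]

All cut coordinates (distinct, sorted): [5, 9, 26, 27, 31, 34, 49, 65, 74, 79, 83, 86, 97, 107, 113, 116, 125, 137, 144, 158, 163, 172, 176, 186, 194]

Fragment lengths:
  5→9: 4 bp
  9→26: 17 bp
  26→27: 1 bp
  27→31: 4 bp
  31→34: 3 bp
  34→49: 15 bp
  49→65: 16 bp
  65→74: 9 bp
  74→79: 5 bp
  79→83: 4 bp
  83→86: 3 bp
  86→97: 11 bp
  97→107: 10 bp
  107→113: 6 bp
  113→116: 3 bp
  116→125: 9 bp
  125→137: 12 bp
  137→144: 7 bp
  144→158: 14 bp
  158→163: 5 bp
  163→172: 9 bp
  172→176: 4 bp
  176→186: 10 bp
  186→194: 8 bp
  194→5 (wrap): 199-194+5 = 10 bp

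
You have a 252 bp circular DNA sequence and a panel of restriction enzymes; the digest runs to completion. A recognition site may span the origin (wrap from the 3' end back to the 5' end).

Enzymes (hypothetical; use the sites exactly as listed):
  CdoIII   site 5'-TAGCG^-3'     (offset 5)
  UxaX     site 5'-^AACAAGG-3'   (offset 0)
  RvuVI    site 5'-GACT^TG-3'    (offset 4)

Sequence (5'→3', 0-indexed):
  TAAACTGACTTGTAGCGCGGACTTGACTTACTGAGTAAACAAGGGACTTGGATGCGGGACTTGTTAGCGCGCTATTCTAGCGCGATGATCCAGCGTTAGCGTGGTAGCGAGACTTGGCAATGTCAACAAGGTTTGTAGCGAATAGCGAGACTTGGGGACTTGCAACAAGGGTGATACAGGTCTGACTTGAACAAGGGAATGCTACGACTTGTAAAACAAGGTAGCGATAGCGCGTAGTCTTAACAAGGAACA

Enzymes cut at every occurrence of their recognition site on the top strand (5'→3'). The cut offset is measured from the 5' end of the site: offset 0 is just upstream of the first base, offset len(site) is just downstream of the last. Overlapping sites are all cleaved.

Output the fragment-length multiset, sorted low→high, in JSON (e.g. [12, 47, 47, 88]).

Scan for sites:
  CdoIII (TAGCG, off=5): starts [12, 64, 77, 96, 104, 135, 142, 221, 227] → cuts [17, 69, 82, 101, 109, 140, 147, 226, 232]
  UxaX (AACAAGG, off=0): starts [37, 124, 163, 189, 214, 241] → cuts [37, 124, 163, 189, 214, 241]
  RvuVI (GACTTG, off=4): starts [6, 19, 44, 57, 110, 148, 156, 183, 205] → cuts [10, 23, 48, 61, 114, 152, 160, 187, 209]

Pooled cuts: [10, 17, 23, 37, 48, 61, 69, 82, 101, 109, 114, 124, 140, 147, 152, 160, 163, 187, 189, 209, 214, 226, 232, 241]

Fragments:
  10→17: 7 bp
  17→23: 6 bp
  23→37: 14 bp
  37→48: 11 bp
  48→61: 13 bp
  61→69: 8 bp
  69→82: 13 bp
  82→101: 19 bp
  101→109: 8 bp
  109→114: 5 bp
  114→124: 10 bp
  124→140: 16 bp
  140→147: 7 bp
  147→152: 5 bp
  152→160: 8 bp
  160→163: 3 bp
  163→187: 24 bp
  187→189: 2 bp
  189→209: 20 bp
  209→214: 5 bp
  214→226: 12 bp
  226→232: 6 bp
  232→241: 9 bp
  241→10 (wrap): 252-241+10 = 21 bp

[2,3,5,5,5,6,6,7,7,8,8,8,9,10,11,12,13,13,14,16,19,20,21,24]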